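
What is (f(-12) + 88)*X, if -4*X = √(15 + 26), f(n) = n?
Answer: -19*√41 ≈ -121.66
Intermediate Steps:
X = -√41/4 (X = -√(15 + 26)/4 = -√41/4 ≈ -1.6008)
(f(-12) + 88)*X = (-12 + 88)*(-√41/4) = 76*(-√41/4) = -19*√41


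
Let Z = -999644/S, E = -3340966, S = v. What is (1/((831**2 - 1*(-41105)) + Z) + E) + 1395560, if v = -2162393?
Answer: -3077924951837998699/1582150436382 ≈ -1.9454e+6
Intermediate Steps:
S = -2162393
Z = 999644/2162393 (Z = -999644/(-2162393) = -999644*(-1/2162393) = 999644/2162393 ≈ 0.46229)
(1/((831**2 - 1*(-41105)) + Z) + E) + 1395560 = (1/((831**2 - 1*(-41105)) + 999644/2162393) - 3340966) + 1395560 = (1/((690561 + 41105) + 999644/2162393) - 3340966) + 1395560 = (1/(731666 + 999644/2162393) - 3340966) + 1395560 = (1/(1582150436382/2162393) - 3340966) + 1395560 = (2162393/1582150436382 - 3340966) + 1395560 = -5285910814835262619/1582150436382 + 1395560 = -3077924951837998699/1582150436382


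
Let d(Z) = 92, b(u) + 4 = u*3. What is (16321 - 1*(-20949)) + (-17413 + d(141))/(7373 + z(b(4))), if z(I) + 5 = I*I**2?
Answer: 293670279/7880 ≈ 37268.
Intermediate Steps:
b(u) = -4 + 3*u (b(u) = -4 + u*3 = -4 + 3*u)
z(I) = -5 + I**3 (z(I) = -5 + I*I**2 = -5 + I**3)
(16321 - 1*(-20949)) + (-17413 + d(141))/(7373 + z(b(4))) = (16321 - 1*(-20949)) + (-17413 + 92)/(7373 + (-5 + (-4 + 3*4)**3)) = (16321 + 20949) - 17321/(7373 + (-5 + (-4 + 12)**3)) = 37270 - 17321/(7373 + (-5 + 8**3)) = 37270 - 17321/(7373 + (-5 + 512)) = 37270 - 17321/(7373 + 507) = 37270 - 17321/7880 = 293670279/7880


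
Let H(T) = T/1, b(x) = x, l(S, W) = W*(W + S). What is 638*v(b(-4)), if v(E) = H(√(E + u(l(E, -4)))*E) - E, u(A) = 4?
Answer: 2552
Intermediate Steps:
l(S, W) = W*(S + W)
H(T) = T (H(T) = T*1 = T)
v(E) = -E + E*√(4 + E) (v(E) = √(E + 4)*E - E = √(4 + E)*E - E = E*√(4 + E) - E = -E + E*√(4 + E))
638*v(b(-4)) = 638*(-4*(-1 + √(4 - 4))) = 638*(-4*(-1 + √0)) = 638*(-4*(-1 + 0)) = 638*(-4*(-1)) = 638*4 = 2552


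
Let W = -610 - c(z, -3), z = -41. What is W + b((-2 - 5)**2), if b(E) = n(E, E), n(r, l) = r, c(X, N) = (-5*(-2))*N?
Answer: -531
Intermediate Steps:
c(X, N) = 10*N
b(E) = E
W = -580 (W = -610 - 10*(-3) = -610 - 1*(-30) = -610 + 30 = -580)
W + b((-2 - 5)**2) = -580 + (-2 - 5)**2 = -580 + (-7)**2 = -580 + 49 = -531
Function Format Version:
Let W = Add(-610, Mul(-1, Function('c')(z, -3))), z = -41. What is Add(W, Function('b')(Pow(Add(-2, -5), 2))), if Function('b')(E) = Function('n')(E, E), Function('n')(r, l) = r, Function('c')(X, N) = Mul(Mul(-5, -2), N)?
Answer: -531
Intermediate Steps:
Function('c')(X, N) = Mul(10, N)
Function('b')(E) = E
W = -580 (W = Add(-610, Mul(-1, Mul(10, -3))) = Add(-610, Mul(-1, -30)) = Add(-610, 30) = -580)
Add(W, Function('b')(Pow(Add(-2, -5), 2))) = Add(-580, Pow(Add(-2, -5), 2)) = Add(-580, Pow(-7, 2)) = Add(-580, 49) = -531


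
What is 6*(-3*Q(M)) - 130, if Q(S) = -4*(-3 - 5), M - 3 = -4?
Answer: -706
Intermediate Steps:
M = -1 (M = 3 - 4 = -1)
Q(S) = 32 (Q(S) = -4*(-8) = 32)
6*(-3*Q(M)) - 130 = 6*(-3*32) - 130 = 6*(-96) - 130 = -576 - 130 = -706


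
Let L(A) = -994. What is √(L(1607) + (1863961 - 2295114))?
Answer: I*√432147 ≈ 657.38*I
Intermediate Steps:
√(L(1607) + (1863961 - 2295114)) = √(-994 + (1863961 - 2295114)) = √(-994 - 431153) = √(-432147) = I*√432147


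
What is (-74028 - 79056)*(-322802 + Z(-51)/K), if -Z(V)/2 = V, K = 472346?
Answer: 11670682772137380/236173 ≈ 4.9416e+10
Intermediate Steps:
Z(V) = -2*V
(-74028 - 79056)*(-322802 + Z(-51)/K) = (-74028 - 79056)*(-322802 - 2*(-51)/472346) = -153084*(-322802 + 102*(1/472346)) = -153084*(-322802 + 51/236173) = -153084*(-76237116695/236173) = 11670682772137380/236173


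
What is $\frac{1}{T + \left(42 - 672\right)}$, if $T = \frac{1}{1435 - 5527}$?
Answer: $- \frac{4092}{2577961} \approx -0.0015873$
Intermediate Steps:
$T = - \frac{1}{4092}$ ($T = \frac{1}{-4092} = - \frac{1}{4092} \approx -0.00024438$)
$\frac{1}{T + \left(42 - 672\right)} = \frac{1}{- \frac{1}{4092} + \left(42 - 672\right)} = \frac{1}{- \frac{1}{4092} - 630} = \frac{1}{- \frac{2577961}{4092}} = - \frac{4092}{2577961}$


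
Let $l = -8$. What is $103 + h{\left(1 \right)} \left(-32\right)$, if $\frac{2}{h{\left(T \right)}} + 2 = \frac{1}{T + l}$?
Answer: $\frac{1993}{15} \approx 132.87$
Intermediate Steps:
$h{\left(T \right)} = \frac{2}{-2 + \frac{1}{-8 + T}}$ ($h{\left(T \right)} = \frac{2}{-2 + \frac{1}{T - 8}} = \frac{2}{-2 + \frac{1}{-8 + T}}$)
$103 + h{\left(1 \right)} \left(-32\right) = 103 + \frac{2 \left(8 - 1\right)}{-17 + 2 \cdot 1} \left(-32\right) = 103 + \frac{2 \left(8 - 1\right)}{-17 + 2} \left(-32\right) = 103 + 2 \frac{1}{-15} \cdot 7 \left(-32\right) = 103 + 2 \left(- \frac{1}{15}\right) 7 \left(-32\right) = 103 - - \frac{448}{15} = 103 + \frac{448}{15} = \frac{1993}{15}$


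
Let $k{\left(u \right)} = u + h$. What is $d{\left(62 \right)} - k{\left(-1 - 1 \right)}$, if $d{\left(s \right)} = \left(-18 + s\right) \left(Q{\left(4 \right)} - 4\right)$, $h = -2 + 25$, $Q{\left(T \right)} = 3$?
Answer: $-65$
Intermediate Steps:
$h = 23$
$d{\left(s \right)} = 18 - s$ ($d{\left(s \right)} = \left(-18 + s\right) \left(3 - 4\right) = \left(-18 + s\right) \left(-1\right) = 18 - s$)
$k{\left(u \right)} = 23 + u$ ($k{\left(u \right)} = u + 23 = 23 + u$)
$d{\left(62 \right)} - k{\left(-1 - 1 \right)} = \left(18 - 62\right) - \left(23 - 2\right) = -44 - 21 = -65$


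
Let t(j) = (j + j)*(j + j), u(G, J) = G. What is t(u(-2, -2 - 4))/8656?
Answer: 1/541 ≈ 0.0018484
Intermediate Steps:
t(j) = 4*j² (t(j) = (2*j)*(2*j) = 4*j²)
t(u(-2, -2 - 4))/8656 = (4*(-2)²)/8656 = (4*4)*(1/8656) = 16*(1/8656) = 1/541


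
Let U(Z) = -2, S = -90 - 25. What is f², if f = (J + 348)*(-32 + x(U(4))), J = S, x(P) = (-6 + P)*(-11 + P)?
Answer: 281434176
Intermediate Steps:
S = -115
x(P) = (-11 + P)*(-6 + P)
J = -115
f = 16776 (f = (-115 + 348)*(-32 + (66 + (-2)² - 17*(-2))) = 233*(-32 + (66 + 4 + 34)) = 233*(-32 + 104) = 233*72 = 16776)
f² = 16776² = 281434176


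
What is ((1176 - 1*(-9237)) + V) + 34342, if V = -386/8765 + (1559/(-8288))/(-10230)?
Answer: 6651941581348799/148630278720 ≈ 44755.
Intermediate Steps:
V = -6542764801/148630278720 (V = -386*1/8765 + (1559*(-1/8288))*(-1/10230) = -386/8765 - 1559/8288*(-1/10230) = -386/8765 + 1559/84786240 = -6542764801/148630278720 ≈ -0.044020)
((1176 - 1*(-9237)) + V) + 34342 = ((1176 - 1*(-9237)) - 6542764801/148630278720) + 34342 = ((1176 + 9237) - 6542764801/148630278720) + 34342 = (10413 - 6542764801/148630278720) + 34342 = 1547680549546559/148630278720 + 34342 = 6651941581348799/148630278720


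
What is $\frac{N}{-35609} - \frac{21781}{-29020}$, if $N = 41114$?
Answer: $- \frac{417528651}{1033373180} \approx -0.40404$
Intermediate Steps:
$\frac{N}{-35609} - \frac{21781}{-29020} = \frac{41114}{-35609} - \frac{21781}{-29020} = 41114 \left(- \frac{1}{35609}\right) - - \frac{21781}{29020} = - \frac{41114}{35609} + \frac{21781}{29020} = - \frac{417528651}{1033373180}$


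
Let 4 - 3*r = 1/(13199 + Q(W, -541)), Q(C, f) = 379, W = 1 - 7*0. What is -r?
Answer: -54311/40734 ≈ -1.3333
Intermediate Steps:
W = 1 (W = 1 + 0 = 1)
r = 54311/40734 (r = 4/3 - 1/(3*(13199 + 379)) = 4/3 - ⅓/13578 = 4/3 - ⅓*1/13578 = 4/3 - 1/40734 = 54311/40734 ≈ 1.3333)
-r = -1*54311/40734 = -54311/40734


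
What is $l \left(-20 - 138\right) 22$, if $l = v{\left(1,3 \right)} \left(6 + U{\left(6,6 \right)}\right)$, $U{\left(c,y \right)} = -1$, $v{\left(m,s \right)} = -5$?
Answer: $86900$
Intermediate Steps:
$l = -25$ ($l = - 5 \left(6 - 1\right) = \left(-5\right) 5 = -25$)
$l \left(-20 - 138\right) 22 = - 25 \left(-20 - 138\right) 22 = - 25 \left(\left(-158\right) 22\right) = \left(-25\right) \left(-3476\right) = 86900$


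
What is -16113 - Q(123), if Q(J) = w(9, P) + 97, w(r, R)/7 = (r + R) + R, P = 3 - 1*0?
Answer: -16315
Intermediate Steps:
P = 3 (P = 3 + 0 = 3)
w(r, R) = 7*r + 14*R (w(r, R) = 7*((r + R) + R) = 7*((R + r) + R) = 7*(r + 2*R) = 7*r + 14*R)
Q(J) = 202 (Q(J) = (7*9 + 14*3) + 97 = (63 + 42) + 97 = 105 + 97 = 202)
-16113 - Q(123) = -16113 - 1*202 = -16113 - 202 = -16315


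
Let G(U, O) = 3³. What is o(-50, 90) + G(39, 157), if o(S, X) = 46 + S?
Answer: 23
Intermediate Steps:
G(U, O) = 27
o(-50, 90) + G(39, 157) = (46 - 50) + 27 = -4 + 27 = 23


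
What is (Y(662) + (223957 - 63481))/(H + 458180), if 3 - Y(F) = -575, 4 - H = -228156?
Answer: 80527/343170 ≈ 0.23466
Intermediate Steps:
H = 228160 (H = 4 - 1*(-228156) = 4 + 228156 = 228160)
Y(F) = 578 (Y(F) = 3 - 1*(-575) = 3 + 575 = 578)
(Y(662) + (223957 - 63481))/(H + 458180) = (578 + (223957 - 63481))/(228160 + 458180) = (578 + 160476)/686340 = 161054*(1/686340) = 80527/343170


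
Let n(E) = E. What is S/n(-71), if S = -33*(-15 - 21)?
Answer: -1188/71 ≈ -16.732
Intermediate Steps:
S = 1188 (S = -33*(-36) = 1188)
S/n(-71) = 1188/(-71) = 1188*(-1/71) = -1188/71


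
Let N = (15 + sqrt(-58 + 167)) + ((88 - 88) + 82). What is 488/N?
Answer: 11834/2325 - 122*sqrt(109)/2325 ≈ 4.5421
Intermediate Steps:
N = 97 + sqrt(109) (N = (15 + sqrt(109)) + (0 + 82) = (15 + sqrt(109)) + 82 = 97 + sqrt(109) ≈ 107.44)
488/N = 488/(97 + sqrt(109))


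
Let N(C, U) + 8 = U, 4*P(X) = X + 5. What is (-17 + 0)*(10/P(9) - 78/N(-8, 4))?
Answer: -5321/14 ≈ -380.07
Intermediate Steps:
P(X) = 5/4 + X/4 (P(X) = (X + 5)/4 = (5 + X)/4 = 5/4 + X/4)
N(C, U) = -8 + U
(-17 + 0)*(10/P(9) - 78/N(-8, 4)) = (-17 + 0)*(10/(5/4 + (1/4)*9) - 78/(-8 + 4)) = -17*(10/(5/4 + 9/4) - 78/(-4)) = -17*(10/(7/2) - 78*(-1/4)) = -17*(10*(2/7) + 39/2) = -17*(20/7 + 39/2) = -17*313/14 = -5321/14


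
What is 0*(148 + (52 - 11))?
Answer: 0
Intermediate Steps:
0*(148 + (52 - 11)) = 0*(148 + 41) = 0*189 = 0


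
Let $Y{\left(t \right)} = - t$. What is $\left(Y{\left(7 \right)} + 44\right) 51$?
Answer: $1887$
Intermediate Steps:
$\left(Y{\left(7 \right)} + 44\right) 51 = \left(\left(-1\right) 7 + 44\right) 51 = \left(-7 + 44\right) 51 = 37 \cdot 51 = 1887$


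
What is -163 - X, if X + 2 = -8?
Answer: -153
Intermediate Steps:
X = -10 (X = -2 - 8 = -10)
-163 - X = -163 - 1*(-10) = -163 + 10 = -153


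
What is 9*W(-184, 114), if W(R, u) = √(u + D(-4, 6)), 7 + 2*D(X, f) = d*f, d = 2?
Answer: 9*√466/2 ≈ 97.142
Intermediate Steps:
D(X, f) = -7/2 + f (D(X, f) = -7/2 + (2*f)/2 = -7/2 + f)
W(R, u) = √(5/2 + u) (W(R, u) = √(u + (-7/2 + 6)) = √(u + 5/2) = √(5/2 + u))
9*W(-184, 114) = 9*(√(10 + 4*114)/2) = 9*(√(10 + 456)/2) = 9*(√466/2) = 9*√466/2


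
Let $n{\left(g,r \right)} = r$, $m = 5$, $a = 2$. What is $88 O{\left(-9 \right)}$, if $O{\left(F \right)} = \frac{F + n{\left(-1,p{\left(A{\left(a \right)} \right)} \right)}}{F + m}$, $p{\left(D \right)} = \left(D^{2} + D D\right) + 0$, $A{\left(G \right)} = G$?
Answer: $22$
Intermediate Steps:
$p{\left(D \right)} = 2 D^{2}$ ($p{\left(D \right)} = \left(D^{2} + D^{2}\right) + 0 = 2 D^{2} + 0 = 2 D^{2}$)
$O{\left(F \right)} = \frac{8 + F}{5 + F}$ ($O{\left(F \right)} = \frac{F + 2 \cdot 2^{2}}{F + 5} = \frac{F + 2 \cdot 4}{5 + F} = \frac{F + 8}{5 + F} = \frac{8 + F}{5 + F}$)
$88 O{\left(-9 \right)} = 88 \frac{8 - 9}{5 - 9} = 88 \frac{1}{-4} \left(-1\right) = 88 \left(\left(- \frac{1}{4}\right) \left(-1\right)\right) = 88 \cdot \frac{1}{4} = 22$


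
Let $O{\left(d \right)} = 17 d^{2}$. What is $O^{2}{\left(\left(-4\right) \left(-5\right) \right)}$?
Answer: $46240000$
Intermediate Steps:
$O^{2}{\left(\left(-4\right) \left(-5\right) \right)} = \left(17 \left(\left(-4\right) \left(-5\right)\right)^{2}\right)^{2} = \left(17 \cdot 20^{2}\right)^{2} = \left(17 \cdot 400\right)^{2} = 6800^{2} = 46240000$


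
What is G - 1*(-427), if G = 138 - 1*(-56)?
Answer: 621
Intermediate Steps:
G = 194 (G = 138 + 56 = 194)
G - 1*(-427) = 194 - 1*(-427) = 194 + 427 = 621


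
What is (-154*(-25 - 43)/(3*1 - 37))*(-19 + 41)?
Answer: -6776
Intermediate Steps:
(-154*(-25 - 43)/(3*1 - 37))*(-19 + 41) = -(-10472)/(3 - 37)*22 = -(-10472)/(-34)*22 = -(-10472)*(-1)/34*22 = -154*2*22 = -308*22 = -6776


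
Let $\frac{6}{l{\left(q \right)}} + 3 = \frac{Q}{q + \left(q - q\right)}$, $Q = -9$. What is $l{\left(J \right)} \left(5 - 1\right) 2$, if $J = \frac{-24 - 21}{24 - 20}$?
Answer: $- \frac{240}{11} \approx -21.818$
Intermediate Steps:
$J = - \frac{45}{4} \approx -11.25$
$l{\left(q \right)} = \frac{6}{-3 - \frac{9}{q}}$ ($l{\left(q \right)} = \frac{6}{-3 + \frac{1}{q + \left(q - q\right)} \left(-9\right)} = \frac{6}{-3 + \frac{1}{q + 0} \left(-9\right)} = \frac{6}{-3 + \frac{1}{q} \left(-9\right)} = \frac{6}{-3 - \frac{9}{q}}$)
$l{\left(J \right)} \left(5 - 1\right) 2 = \left(-2\right) \left(- \frac{45}{4}\right) \frac{1}{3 - \frac{45}{4}} \left(5 - 1\right) 2 = \left(-2\right) \left(- \frac{45}{4}\right) \frac{1}{- \frac{33}{4}} \cdot 4 \cdot 2 = \left(-2\right) \left(- \frac{45}{4}\right) \left(- \frac{4}{33}\right) 8 = \left(- \frac{30}{11}\right) 8 = - \frac{240}{11}$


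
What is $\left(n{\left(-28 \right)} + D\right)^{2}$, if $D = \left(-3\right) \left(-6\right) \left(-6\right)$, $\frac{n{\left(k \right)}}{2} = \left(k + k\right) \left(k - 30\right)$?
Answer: $40806544$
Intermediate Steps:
$n{\left(k \right)} = 4 k \left(-30 + k\right)$ ($n{\left(k \right)} = 2 \left(k + k\right) \left(k - 30\right) = 2 \cdot 2 k \left(-30 + k\right) = 4 k \left(-30 + k\right)$)
$D = -108$ ($D = 18 \left(-6\right) = -108$)
$\left(n{\left(-28 \right)} + D\right)^{2} = \left(4 \left(-28\right) \left(-30 - 28\right) - 108\right)^{2} = \left(4 \left(-28\right) \left(-58\right) - 108\right)^{2} = \left(6496 - 108\right)^{2} = 6388^{2} = 40806544$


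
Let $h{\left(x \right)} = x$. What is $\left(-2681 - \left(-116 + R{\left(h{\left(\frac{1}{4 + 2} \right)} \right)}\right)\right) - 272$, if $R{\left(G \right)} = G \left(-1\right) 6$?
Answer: $-2836$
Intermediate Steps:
$R{\left(G \right)} = - 6 G$ ($R{\left(G \right)} = - G 6 = - 6 G$)
$\left(-2681 - \left(-116 + R{\left(h{\left(\frac{1}{4 + 2} \right)} \right)}\right)\right) - 272 = \left(-2681 + \left(116 - - \frac{6}{4 + 2}\right)\right) - 272 = \left(-2681 + \left(116 - - \frac{6}{6}\right)\right) - 272 = \left(-2681 + \left(116 - \left(-6\right) \frac{1}{6}\right)\right) - 272 = \left(-2681 + \left(116 - -1\right)\right) - 272 = \left(-2681 + \left(116 + 1\right)\right) - 272 = \left(-2681 + 117\right) - 272 = -2564 - 272 = -2836$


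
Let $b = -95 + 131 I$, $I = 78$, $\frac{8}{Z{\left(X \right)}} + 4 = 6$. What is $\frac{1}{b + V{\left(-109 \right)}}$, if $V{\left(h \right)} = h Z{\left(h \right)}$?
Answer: $\frac{1}{9687} \approx 0.00010323$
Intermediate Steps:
$Z{\left(X \right)} = 4$ ($Z{\left(X \right)} = \frac{8}{-4 + 6} = \frac{8}{2} = 8 \cdot \frac{1}{2} = 4$)
$V{\left(h \right)} = 4 h$ ($V{\left(h \right)} = h 4 = 4 h$)
$b = 10123$ ($b = -95 + 131 \cdot 78 = -95 + 10218 = 10123$)
$\frac{1}{b + V{\left(-109 \right)}} = \frac{1}{10123 + 4 \left(-109\right)} = \frac{1}{10123 - 436} = \frac{1}{9687}$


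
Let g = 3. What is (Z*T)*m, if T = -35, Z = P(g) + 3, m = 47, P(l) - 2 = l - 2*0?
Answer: -13160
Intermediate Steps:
P(l) = 2 + l (P(l) = 2 + (l - 2*0) = 2 + (l + 0) = 2 + l)
Z = 8 (Z = (2 + 3) + 3 = 5 + 3 = 8)
(Z*T)*m = (8*(-35))*47 = -280*47 = -13160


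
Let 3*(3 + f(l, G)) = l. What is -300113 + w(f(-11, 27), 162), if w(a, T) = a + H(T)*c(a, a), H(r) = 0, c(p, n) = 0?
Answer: -900359/3 ≈ -3.0012e+5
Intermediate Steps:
f(l, G) = -3 + l/3
w(a, T) = a (w(a, T) = a + 0*0 = a + 0 = a)
-300113 + w(f(-11, 27), 162) = -300113 + (-3 + (⅓)*(-11)) = -300113 + (-3 - 11/3) = -300113 - 20/3 = -900359/3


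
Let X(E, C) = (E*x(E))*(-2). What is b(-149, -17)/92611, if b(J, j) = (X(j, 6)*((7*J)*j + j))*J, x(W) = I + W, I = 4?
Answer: 1166608612/92611 ≈ 12597.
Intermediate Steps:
x(W) = 4 + W
X(E, C) = -2*E*(4 + E) (X(E, C) = (E*(4 + E))*(-2) = -2*E*(4 + E))
b(J, j) = -2*J*j*(4 + j)*(j + 7*J*j) (b(J, j) = ((-2*j*(4 + j))*((7*J)*j + j))*J = ((-2*j*(4 + j))*(7*J*j + j))*J = ((-2*j*(4 + j))*(j + 7*J*j))*J = (-2*j*(4 + j)*(j + 7*J*j))*J = -2*J*j*(4 + j)*(j + 7*J*j))
b(-149, -17)/92611 = -2*(-149)*(-17)²*(1 + 7*(-149))*(4 - 17)/92611 = -2*(-149)*289*(1 - 1043)*(-13)*(1/92611) = -2*(-149)*289*(-1042)*(-13)*(1/92611) = 1166608612*(1/92611) = 1166608612/92611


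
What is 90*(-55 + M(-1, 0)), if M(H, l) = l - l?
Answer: -4950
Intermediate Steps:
M(H, l) = 0
90*(-55 + M(-1, 0)) = 90*(-55 + 0) = 90*(-55) = -4950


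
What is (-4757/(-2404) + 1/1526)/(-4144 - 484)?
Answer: -3630793/8488918256 ≈ -0.00042771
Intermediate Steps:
(-4757/(-2404) + 1/1526)/(-4144 - 484) = (-4757*(-1/2404) + 1/1526)/(-4628) = (4757/2404 + 1/1526)*(-1/4628) = (3630793/1834252)*(-1/4628) = -3630793/8488918256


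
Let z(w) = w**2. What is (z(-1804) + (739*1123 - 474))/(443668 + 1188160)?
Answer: 4083839/1631828 ≈ 2.5026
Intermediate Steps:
(z(-1804) + (739*1123 - 474))/(443668 + 1188160) = ((-1804)**2 + (739*1123 - 474))/(443668 + 1188160) = (3254416 + (829897 - 474))/1631828 = (3254416 + 829423)*(1/1631828) = 4083839*(1/1631828) = 4083839/1631828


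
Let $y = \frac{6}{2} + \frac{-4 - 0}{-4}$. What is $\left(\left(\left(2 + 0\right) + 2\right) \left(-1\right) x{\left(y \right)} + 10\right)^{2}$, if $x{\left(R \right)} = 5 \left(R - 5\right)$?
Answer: $900$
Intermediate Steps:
$y = 4$ ($y = 6 \cdot \frac{1}{2} + \left(-4 + 0\right) \left(- \frac{1}{4}\right) = 3 - -1 = 3 + 1 = 4$)
$x{\left(R \right)} = -25 + 5 R$ ($x{\left(R \right)} = 5 \left(-5 + R\right) = -25 + 5 R$)
$\left(\left(\left(2 + 0\right) + 2\right) \left(-1\right) x{\left(y \right)} + 10\right)^{2} = \left(\left(\left(2 + 0\right) + 2\right) \left(-1\right) \left(-25 + 5 \cdot 4\right) + 10\right)^{2} = \left(\left(2 + 2\right) \left(-1\right) \left(-25 + 20\right) + 10\right)^{2} = \left(4 \left(-1\right) \left(-5\right) + 10\right)^{2} = \left(\left(-4\right) \left(-5\right) + 10\right)^{2} = \left(20 + 10\right)^{2} = 30^{2} = 900$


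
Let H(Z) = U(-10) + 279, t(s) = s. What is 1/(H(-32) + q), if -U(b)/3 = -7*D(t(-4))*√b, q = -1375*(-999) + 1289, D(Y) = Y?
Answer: 1375193/1891155857809 + 84*I*√10/1891155857809 ≈ 7.2717e-7 + 1.4046e-10*I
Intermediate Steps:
q = 1374914 (q = 1373625 + 1289 = 1374914)
U(b) = -84*√b (U(b) = -(-21)*(-4*√b) = -84*√b)
H(Z) = 279 - 84*I*√10 (H(Z) = -84*I*√10 + 279 = 279 - 84*I*√10)
1/(H(-32) + q) = 1/((279 - 84*I*√10) + 1374914) = 1/(1375193 - 84*I*√10)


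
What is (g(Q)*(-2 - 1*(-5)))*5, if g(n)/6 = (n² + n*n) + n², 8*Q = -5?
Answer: 3375/32 ≈ 105.47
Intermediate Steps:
Q = -5/8 (Q = (⅛)*(-5) = -5/8 ≈ -0.62500)
g(n) = 18*n² (g(n) = 6*((n² + n*n) + n²) = 6*((n² + n²) + n²) = 6*(2*n² + n²) = 6*(3*n²) = 18*n²)
(g(Q)*(-2 - 1*(-5)))*5 = ((18*(-5/8)²)*(-2 - 1*(-5)))*5 = ((18*(25/64))*(-2 + 5))*5 = ((225/32)*3)*5 = (675/32)*5 = 3375/32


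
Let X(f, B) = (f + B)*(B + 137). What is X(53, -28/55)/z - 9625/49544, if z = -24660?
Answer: -40721454709/83995659000 ≈ -0.48480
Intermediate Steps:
X(f, B) = (137 + B)*(B + f) (X(f, B) = (B + f)*(137 + B) = (137 + B)*(B + f))
X(53, -28/55)/z - 9625/49544 = ((-28/55)**2 + 137*(-28/55) + 137*53 - 28/55*53)/(-24660) - 9625/49544 = ((-28*1/55)**2 + 137*(-28*1/55) + 7261 - 28*1/55*53)*(-1/24660) - 9625*1/49544 = ((-28/55)**2 + 137*(-28/55) + 7261 - 28/55*53)*(-1/24660) - 875/4504 = (784/3025 - 3836/55 + 7261 - 1484/55)*(-1/24660) - 875/4504 = (21672709/3025)*(-1/24660) - 875/4504 = -21672709/74596500 - 875/4504 = -40721454709/83995659000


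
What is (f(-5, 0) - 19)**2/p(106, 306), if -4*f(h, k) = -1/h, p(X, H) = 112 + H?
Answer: 145161/167200 ≈ 0.86819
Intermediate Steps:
f(h, k) = 1/(4*h) (f(h, k) = -(-1)/(4*h) = 1/(4*h))
(f(-5, 0) - 19)**2/p(106, 306) = ((1/4)/(-5) - 19)**2/(112 + 306) = ((1/4)*(-1/5) - 19)**2/418 = (-1/20 - 19)**2*(1/418) = (-381/20)**2*(1/418) = (145161/400)*(1/418) = 145161/167200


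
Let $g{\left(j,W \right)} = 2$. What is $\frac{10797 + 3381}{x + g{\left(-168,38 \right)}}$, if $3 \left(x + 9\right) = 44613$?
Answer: $\frac{7089}{7432} \approx 0.95385$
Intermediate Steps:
$x = 14862$ ($x = -9 + \frac{1}{3} \cdot 44613 = -9 + 14871 = 14862$)
$\frac{10797 + 3381}{x + g{\left(-168,38 \right)}} = \frac{10797 + 3381}{14862 + 2} = \frac{14178}{14864} = 14178 \cdot \frac{1}{14864} = \frac{7089}{7432}$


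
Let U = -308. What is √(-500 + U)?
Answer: 2*I*√202 ≈ 28.425*I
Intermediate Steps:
√(-500 + U) = √(-500 - 308) = √(-808) = 2*I*√202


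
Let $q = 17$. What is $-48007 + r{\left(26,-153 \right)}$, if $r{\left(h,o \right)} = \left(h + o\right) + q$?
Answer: $-48117$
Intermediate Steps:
$r{\left(h,o \right)} = 17 + h + o$ ($r{\left(h,o \right)} = \left(h + o\right) + 17 = 17 + h + o$)
$-48007 + r{\left(26,-153 \right)} = -48007 + \left(17 + 26 - 153\right) = -48007 - 110 = -48117$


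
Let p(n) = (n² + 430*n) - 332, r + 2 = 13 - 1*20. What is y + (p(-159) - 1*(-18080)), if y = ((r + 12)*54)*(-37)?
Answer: -31335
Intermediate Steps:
r = -9 (r = -2 + (13 - 1*20) = -2 + (13 - 20) = -2 - 7 = -9)
p(n) = -332 + n² + 430*n
y = -5994 (y = ((-9 + 12)*54)*(-37) = (3*54)*(-37) = 162*(-37) = -5994)
y + (p(-159) - 1*(-18080)) = -5994 + ((-332 + (-159)² + 430*(-159)) - 1*(-18080)) = -5994 + ((-332 + 25281 - 68370) + 18080) = -5994 + (-43421 + 18080) = -5994 - 25341 = -31335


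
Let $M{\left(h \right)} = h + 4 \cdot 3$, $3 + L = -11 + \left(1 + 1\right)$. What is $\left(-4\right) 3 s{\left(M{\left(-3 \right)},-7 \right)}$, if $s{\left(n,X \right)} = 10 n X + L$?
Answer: $7704$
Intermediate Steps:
$L = -12$ ($L = -3 + \left(-11 + \left(1 + 1\right)\right) = -3 + \left(-11 + 2\right) = -3 - 9 = -12$)
$M{\left(h \right)} = 12 + h$ ($M{\left(h \right)} = h + 12 = 12 + h$)
$s{\left(n,X \right)} = -12 + 10 X n$ ($s{\left(n,X \right)} = 10 n X - 12 = 10 X n - 12 = -12 + 10 X n$)
$\left(-4\right) 3 s{\left(M{\left(-3 \right)},-7 \right)} = \left(-4\right) 3 \left(-12 + 10 \left(-7\right) \left(12 - 3\right)\right) = - 12 \left(-12 + 10 \left(-7\right) 9\right) = - 12 \left(-12 - 630\right) = \left(-12\right) \left(-642\right) = 7704$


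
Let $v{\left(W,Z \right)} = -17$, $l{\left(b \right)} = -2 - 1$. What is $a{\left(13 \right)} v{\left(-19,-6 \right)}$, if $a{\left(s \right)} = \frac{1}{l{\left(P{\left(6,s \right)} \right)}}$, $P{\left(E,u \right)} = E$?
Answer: $\frac{17}{3} \approx 5.6667$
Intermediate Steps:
$l{\left(b \right)} = -3$ ($l{\left(b \right)} = -2 - 1 = -3$)
$a{\left(s \right)} = - \frac{1}{3}$ ($a{\left(s \right)} = \frac{1}{-3} = - \frac{1}{3}$)
$a{\left(13 \right)} v{\left(-19,-6 \right)} = \left(- \frac{1}{3}\right) \left(-17\right) = \frac{17}{3}$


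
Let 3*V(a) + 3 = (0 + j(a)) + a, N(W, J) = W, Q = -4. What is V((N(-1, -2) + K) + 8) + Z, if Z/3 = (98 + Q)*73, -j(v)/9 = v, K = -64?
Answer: 20737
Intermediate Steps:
j(v) = -9*v
V(a) = -1 - 8*a/3 (V(a) = -1 + ((0 - 9*a) + a)/3 = -1 + (-9*a + a)/3 = -1 + (-8*a)/3 = -1 - 8*a/3)
Z = 20586 (Z = 3*((98 - 4)*73) = 3*(94*73) = 3*6862 = 20586)
V((N(-1, -2) + K) + 8) + Z = (-1 - 8*((-1 - 64) + 8)/3) + 20586 = (-1 - 8*(-65 + 8)/3) + 20586 = (-1 - 8/3*(-57)) + 20586 = (-1 + 152) + 20586 = 151 + 20586 = 20737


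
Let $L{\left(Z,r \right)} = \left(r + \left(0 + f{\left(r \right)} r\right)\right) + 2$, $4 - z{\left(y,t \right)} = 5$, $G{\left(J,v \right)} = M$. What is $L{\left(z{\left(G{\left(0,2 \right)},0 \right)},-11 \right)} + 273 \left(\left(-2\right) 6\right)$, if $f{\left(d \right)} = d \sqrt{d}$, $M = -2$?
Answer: $-3285 + 121 i \sqrt{11} \approx -3285.0 + 401.31 i$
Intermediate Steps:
$G{\left(J,v \right)} = -2$
$z{\left(y,t \right)} = -1$ ($z{\left(y,t \right)} = 4 - 5 = -1$)
$f{\left(d \right)} = d^{\frac{3}{2}}$
$L{\left(Z,r \right)} = 2 + r + r^{\frac{5}{2}}$ ($L{\left(Z,r \right)} = \left(r + \left(0 + r^{\frac{3}{2}} r\right)\right) + 2 = \left(r + \left(0 + r^{\frac{5}{2}}\right)\right) + 2 = \left(r + r^{\frac{5}{2}}\right) + 2 = 2 + r + r^{\frac{5}{2}}$)
$L{\left(z{\left(G{\left(0,2 \right)},0 \right)},-11 \right)} + 273 \left(\left(-2\right) 6\right) = \left(2 - 11 + \left(-11\right)^{\frac{5}{2}}\right) + 273 \left(\left(-2\right) 6\right) = \left(2 - 11 + 121 i \sqrt{11}\right) + 273 \left(-12\right) = \left(-9 + 121 i \sqrt{11}\right) - 3276 = -3285 + 121 i \sqrt{11}$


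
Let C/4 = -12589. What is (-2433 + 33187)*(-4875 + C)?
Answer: -1698574174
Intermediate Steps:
C = -50356 (C = 4*(-12589) = -50356)
(-2433 + 33187)*(-4875 + C) = (-2433 + 33187)*(-4875 - 50356) = 30754*(-55231) = -1698574174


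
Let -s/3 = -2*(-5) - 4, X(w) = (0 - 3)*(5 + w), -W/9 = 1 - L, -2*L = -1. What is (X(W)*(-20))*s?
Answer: -540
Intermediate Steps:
L = ½ (L = -½*(-1) = ½ ≈ 0.50000)
W = -9/2 (W = -9*(1 - 1*½) = -9*(1 - ½) = -9*½ = -9/2 ≈ -4.5000)
X(w) = -15 - 3*w (X(w) = -3*(5 + w) = -15 - 3*w)
s = -18 (s = -3*(-2*(-5) - 4) = -3*(10 - 4) = -3*6 = -18)
(X(W)*(-20))*s = ((-15 - 3*(-9/2))*(-20))*(-18) = ((-15 + 27/2)*(-20))*(-18) = -3/2*(-20)*(-18) = 30*(-18) = -540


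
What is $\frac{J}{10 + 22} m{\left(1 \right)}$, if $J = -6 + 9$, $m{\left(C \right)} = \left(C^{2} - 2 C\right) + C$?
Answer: $0$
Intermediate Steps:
$m{\left(C \right)} = C^{2} - C$
$J = 3$
$\frac{J}{10 + 22} m{\left(1 \right)} = \frac{1}{10 + 22} \cdot 3 \cdot 1 \left(-1 + 1\right) = \frac{1}{32} \cdot 3 \cdot 1 \cdot 0 = \frac{1}{32} \cdot 3 \cdot 0 = \frac{3}{32} \cdot 0 = 0$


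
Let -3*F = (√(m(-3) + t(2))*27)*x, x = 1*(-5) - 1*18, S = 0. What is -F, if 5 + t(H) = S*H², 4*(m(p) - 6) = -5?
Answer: -207*I/2 ≈ -103.5*I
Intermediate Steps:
m(p) = 19/4 (m(p) = 6 + (¼)*(-5) = 6 - 5/4 = 19/4)
t(H) = -5 (t(H) = -5 + 0*H² = -5 + 0 = -5)
x = -23 (x = -5 - 18 = -23)
F = 207*I/2 (F = -√(19/4 - 5)*27*(-23)/3 = -√(-¼)*27*(-23)/3 = -(I/2)*27*(-23)/3 = -27*I/2*(-23)/3 = -(-207)*I/2 = 207*I/2 ≈ 103.5*I)
-F = -207*I/2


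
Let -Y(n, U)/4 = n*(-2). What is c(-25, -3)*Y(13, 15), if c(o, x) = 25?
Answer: 2600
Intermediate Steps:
Y(n, U) = 8*n (Y(n, U) = -4*n*(-2) = -(-8)*n = 8*n)
c(-25, -3)*Y(13, 15) = 25*(8*13) = 25*104 = 2600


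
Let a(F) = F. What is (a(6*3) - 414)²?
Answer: 156816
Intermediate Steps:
(a(6*3) - 414)² = (6*3 - 414)² = (18 - 414)² = (-396)² = 156816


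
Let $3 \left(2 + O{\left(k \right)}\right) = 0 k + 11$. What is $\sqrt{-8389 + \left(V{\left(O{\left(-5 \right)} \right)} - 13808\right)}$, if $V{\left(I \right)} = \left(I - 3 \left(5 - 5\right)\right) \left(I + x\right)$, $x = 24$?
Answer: $\frac{2 i \sqrt{49847}}{3} \approx 148.84 i$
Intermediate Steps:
$O{\left(k \right)} = \frac{5}{3}$ ($O{\left(k \right)} = -2 + \frac{0 k + 11}{3} = -2 + \frac{0 + 11}{3} = -2 + \frac{1}{3} \cdot 11 = -2 + \frac{11}{3} = \frac{5}{3}$)
$V{\left(I \right)} = I \left(24 + I\right)$ ($V{\left(I \right)} = \left(I - 3 \left(5 - 5\right)\right) \left(I + 24\right) = \left(I - 0\right) \left(24 + I\right) = \left(I + 0\right) \left(24 + I\right) = I \left(24 + I\right)$)
$\sqrt{-8389 + \left(V{\left(O{\left(-5 \right)} \right)} - 13808\right)} = \sqrt{-8389 - \left(13808 - \frac{5 \left(24 + \frac{5}{3}\right)}{3}\right)} = \sqrt{-8389 + \left(\frac{5}{3} \cdot \frac{77}{3} - 13808\right)} = \sqrt{-8389 + \left(\frac{385}{9} - 13808\right)} = \sqrt{-8389 - \frac{123887}{9}} = \sqrt{- \frac{199388}{9}} = \frac{2 i \sqrt{49847}}{3}$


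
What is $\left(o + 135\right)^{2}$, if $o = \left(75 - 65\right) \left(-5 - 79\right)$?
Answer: $497025$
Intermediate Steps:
$o = -840$ ($o = 10 \left(-84\right) = -840$)
$\left(o + 135\right)^{2} = \left(-840 + 135\right)^{2} = \left(-705\right)^{2} = 497025$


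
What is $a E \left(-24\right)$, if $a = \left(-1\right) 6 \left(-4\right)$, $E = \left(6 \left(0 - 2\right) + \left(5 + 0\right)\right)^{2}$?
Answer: $-28224$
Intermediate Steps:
$E = 49$ ($E = \left(6 \left(-2\right) + 5\right)^{2} = \left(-12 + 5\right)^{2} = \left(-7\right)^{2} = 49$)
$a = 24$ ($a = \left(-6\right) \left(-4\right) = 24$)
$a E \left(-24\right) = 24 \cdot 49 \left(-24\right) = 1176 \left(-24\right) = -28224$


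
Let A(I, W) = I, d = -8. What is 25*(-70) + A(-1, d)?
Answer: -1751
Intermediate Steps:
25*(-70) + A(-1, d) = 25*(-70) - 1 = -1750 - 1 = -1751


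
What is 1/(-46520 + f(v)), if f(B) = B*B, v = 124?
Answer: -1/31144 ≈ -3.2109e-5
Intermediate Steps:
f(B) = B²
1/(-46520 + f(v)) = 1/(-46520 + 124²) = 1/(-46520 + 15376) = 1/(-31144) = -1/31144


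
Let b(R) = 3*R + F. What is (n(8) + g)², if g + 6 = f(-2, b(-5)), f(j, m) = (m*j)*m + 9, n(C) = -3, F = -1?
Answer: 262144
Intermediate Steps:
b(R) = -1 + 3*R (b(R) = 3*R - 1 = -1 + 3*R)
f(j, m) = 9 + j*m² (f(j, m) = (j*m)*m + 9 = j*m² + 9 = 9 + j*m²)
g = -509 (g = -6 + (9 - 2*(-1 + 3*(-5))²) = -6 + (9 - 2*(-1 - 15)²) = -6 + (9 - 2*(-16)²) = -6 + (9 - 2*256) = -6 + (9 - 512) = -6 - 503 = -509)
(n(8) + g)² = (-3 - 509)² = (-512)² = 262144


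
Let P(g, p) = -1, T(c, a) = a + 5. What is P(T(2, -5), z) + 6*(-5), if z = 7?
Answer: -31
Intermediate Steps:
T(c, a) = 5 + a
P(T(2, -5), z) + 6*(-5) = -1 + 6*(-5) = -1 - 30 = -31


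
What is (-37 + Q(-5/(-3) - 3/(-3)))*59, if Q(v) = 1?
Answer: -2124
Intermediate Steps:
(-37 + Q(-5/(-3) - 3/(-3)))*59 = (-37 + 1)*59 = -36*59 = -2124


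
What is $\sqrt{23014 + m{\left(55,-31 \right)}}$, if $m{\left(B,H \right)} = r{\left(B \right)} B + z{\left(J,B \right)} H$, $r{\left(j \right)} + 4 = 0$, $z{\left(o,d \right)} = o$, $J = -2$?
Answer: $2 \sqrt{5714} \approx 151.18$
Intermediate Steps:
$r{\left(j \right)} = -4$ ($r{\left(j \right)} = -4 + 0 = -4$)
$m{\left(B,H \right)} = - 4 B - 2 H$
$\sqrt{23014 + m{\left(55,-31 \right)}} = \sqrt{23014 - 158} = \sqrt{22856} = 2 \sqrt{5714}$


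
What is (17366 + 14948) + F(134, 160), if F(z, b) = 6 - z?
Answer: 32186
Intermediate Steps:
(17366 + 14948) + F(134, 160) = (17366 + 14948) + (6 - 1*134) = 32314 + (6 - 134) = 32314 - 128 = 32186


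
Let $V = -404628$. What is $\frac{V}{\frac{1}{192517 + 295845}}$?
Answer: $-197604939336$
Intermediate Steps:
$\frac{V}{\frac{1}{192517 + 295845}} = - \frac{404628}{\frac{1}{192517 + 295845}} = - \frac{404628}{\frac{1}{488362}} = - 404628 \frac{1}{\frac{1}{488362}} = \left(-404628\right) 488362 = -197604939336$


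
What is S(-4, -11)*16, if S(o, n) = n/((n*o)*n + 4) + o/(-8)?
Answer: 251/30 ≈ 8.3667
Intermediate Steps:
S(o, n) = -o/8 + n/(4 + o*n²) (S(o, n) = n/(o*n² + 4) + o*(-⅛) = n/(4 + o*n²) - o/8 = -o/8 + n/(4 + o*n²))
S(-4, -11)*16 = ((-11 - ½*(-4) - ⅛*(-11)²*(-4)²)/(4 - 4*(-11)²))*16 = ((-11 + 2 - ⅛*121*16)/(4 - 4*121))*16 = ((-11 + 2 - 242)/(4 - 484))*16 = (-251/(-480))*16 = -1/480*(-251)*16 = (251/480)*16 = 251/30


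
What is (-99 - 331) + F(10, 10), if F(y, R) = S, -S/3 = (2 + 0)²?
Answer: -442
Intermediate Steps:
S = -12 (S = -3*(2 + 0)² = -3*2² = -3*4 = -12)
F(y, R) = -12
(-99 - 331) + F(10, 10) = (-99 - 331) - 12 = -430 - 12 = -442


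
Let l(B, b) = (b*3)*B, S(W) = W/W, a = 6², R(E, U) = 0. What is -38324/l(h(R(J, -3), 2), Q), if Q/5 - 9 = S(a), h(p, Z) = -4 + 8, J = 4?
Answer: -9581/150 ≈ -63.873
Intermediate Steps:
a = 36
S(W) = 1
h(p, Z) = 4
Q = 50 (Q = 45 + 5*1 = 45 + 5 = 50)
l(B, b) = 3*B*b (l(B, b) = (3*b)*B = 3*B*b)
-38324/l(h(R(J, -3), 2), Q) = -38324/(3*4*50) = -38324/600 = -38324*1/600 = -9581/150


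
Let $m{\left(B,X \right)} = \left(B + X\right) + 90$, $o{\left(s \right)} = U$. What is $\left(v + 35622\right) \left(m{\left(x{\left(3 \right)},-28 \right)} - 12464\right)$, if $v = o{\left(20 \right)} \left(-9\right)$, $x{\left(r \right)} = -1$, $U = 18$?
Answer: $-439810380$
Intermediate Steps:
$o{\left(s \right)} = 18$
$m{\left(B,X \right)} = 90 + B + X$
$v = -162$ ($v = 18 \left(-9\right) = -162$)
$\left(v + 35622\right) \left(m{\left(x{\left(3 \right)},-28 \right)} - 12464\right) = \left(-162 + 35622\right) \left(\left(90 - 1 - 28\right) - 12464\right) = 35460 \left(61 - 12464\right) = 35460 \left(-12403\right) = -439810380$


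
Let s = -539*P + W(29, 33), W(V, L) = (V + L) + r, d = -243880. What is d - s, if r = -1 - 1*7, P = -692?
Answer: -616922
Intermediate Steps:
r = -8 (r = -1 - 7 = -8)
W(V, L) = -8 + L + V (W(V, L) = (V + L) - 8 = (L + V) - 8 = -8 + L + V)
s = 373042 (s = -539*(-692) + (-8 + 33 + 29) = 372988 + 54 = 373042)
d - s = -243880 - 1*373042 = -243880 - 373042 = -616922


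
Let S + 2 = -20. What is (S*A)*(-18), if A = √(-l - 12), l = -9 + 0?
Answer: 396*I*√3 ≈ 685.89*I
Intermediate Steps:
l = -9
S = -22 (S = -2 - 20 = -22)
A = I*√3 (A = √(-1*(-9) - 12) = √(9 - 12) = √(-3) = I*√3 ≈ 1.732*I)
(S*A)*(-18) = -22*I*√3*(-18) = 396*I*√3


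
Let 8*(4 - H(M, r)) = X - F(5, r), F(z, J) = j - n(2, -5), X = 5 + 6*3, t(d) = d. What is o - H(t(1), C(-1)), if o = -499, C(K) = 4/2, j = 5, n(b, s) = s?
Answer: -4011/8 ≈ -501.38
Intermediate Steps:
C(K) = 2 (C(K) = 4*(1/2) = 2)
X = 23 (X = 5 + 18 = 23)
F(z, J) = 10 (F(z, J) = 5 - 1*(-5) = 5 + 5 = 10)
H(M, r) = 19/8 (H(M, r) = 4 - (23 - 1*10)/8 = 4 - (23 - 10)/8 = 4 - 1/8*13 = 4 - 13/8 = 19/8)
o - H(t(1), C(-1)) = -499 - 1*19/8 = -499 - 19/8 = -4011/8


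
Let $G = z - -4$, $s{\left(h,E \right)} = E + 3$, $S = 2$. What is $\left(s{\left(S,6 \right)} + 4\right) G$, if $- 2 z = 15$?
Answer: $- \frac{91}{2} \approx -45.5$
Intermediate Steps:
$z = - \frac{15}{2}$ ($z = \left(- \frac{1}{2}\right) 15 = - \frac{15}{2} \approx -7.5$)
$s{\left(h,E \right)} = 3 + E$
$G = - \frac{7}{2}$ ($G = - \frac{15}{2} - -4 = - \frac{15}{2} + 4 = - \frac{7}{2} \approx -3.5$)
$\left(s{\left(S,6 \right)} + 4\right) G = \left(\left(3 + 6\right) + 4\right) \left(- \frac{7}{2}\right) = \left(9 + 4\right) \left(- \frac{7}{2}\right) = 13 \left(- \frac{7}{2}\right) = - \frac{91}{2}$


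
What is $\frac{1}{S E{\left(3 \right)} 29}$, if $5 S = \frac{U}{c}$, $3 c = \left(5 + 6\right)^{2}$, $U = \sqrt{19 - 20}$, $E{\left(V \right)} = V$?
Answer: $- \frac{605 i}{261} \approx - 2.318 i$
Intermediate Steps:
$U = i$ ($U = \sqrt{-1} = i \approx 1.0 i$)
$c = \frac{121}{3}$ ($c = \frac{\left(5 + 6\right)^{2}}{3} = \frac{11^{2}}{3} = \frac{1}{3} \cdot 121 = \frac{121}{3} \approx 40.333$)
$S = \frac{3 i}{605}$ ($S = \frac{i \frac{1}{\frac{121}{3}}}{5} = \frac{i \frac{3}{121}}{5} = \frac{\frac{3}{121} i}{5} = \frac{3 i}{605} \approx 0.0049587 i$)
$\frac{1}{S E{\left(3 \right)} 29} = \frac{1}{\frac{3 i}{605} \cdot 3 \cdot 29} = \frac{1}{\frac{9 i}{605} \cdot 29} = \frac{1}{\frac{261}{605} i} = - \frac{605 i}{261}$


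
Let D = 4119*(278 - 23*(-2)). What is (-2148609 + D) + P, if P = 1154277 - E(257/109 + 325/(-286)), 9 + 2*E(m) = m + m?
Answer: 407932507/1199 ≈ 3.4023e+5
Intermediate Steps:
E(m) = -9/2 + m (E(m) = -9/2 + (m + m)/2 = -9/2 + (2*m)/2 = -9/2 + m)
P = 1383982054/1199 (P = 1154277 - (-9/2 + (257/109 + 325/(-286))) = 1154277 - (-9/2 + (257*(1/109) + 325*(-1/286))) = 1154277 - (-9/2 + (257/109 - 25/22)) = 1154277 - (-9/2 + 2929/2398) = 1154277 - 1*(-3931/1199) = 1154277 + 3931/1199 = 1383982054/1199 ≈ 1.1543e+6)
D = 1334556 (D = 4119*(278 + 46) = 4119*324 = 1334556)
(-2148609 + D) + P = (-2148609 + 1334556) + 1383982054/1199 = -814053 + 1383982054/1199 = 407932507/1199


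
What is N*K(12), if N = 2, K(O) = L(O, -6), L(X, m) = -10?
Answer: -20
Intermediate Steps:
K(O) = -10
N*K(12) = 2*(-10) = -20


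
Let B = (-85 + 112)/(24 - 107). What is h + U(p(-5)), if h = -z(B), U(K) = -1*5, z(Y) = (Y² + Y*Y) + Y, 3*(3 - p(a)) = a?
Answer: -33662/6889 ≈ -4.8863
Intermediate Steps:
B = -27/83 (B = 27/(-83) = 27*(-1/83) = -27/83 ≈ -0.32530)
p(a) = 3 - a/3
z(Y) = Y + 2*Y² (z(Y) = (Y² + Y²) + Y = 2*Y² + Y = Y + 2*Y²)
U(K) = -5
h = 783/6889 (h = -(-27)*(1 + 2*(-27/83))/83 = -(-27)*(1 - 54/83)/83 = -(-27)*29/(83*83) = -1*(-783/6889) = 783/6889 ≈ 0.11366)
h + U(p(-5)) = 783/6889 - 5 = -33662/6889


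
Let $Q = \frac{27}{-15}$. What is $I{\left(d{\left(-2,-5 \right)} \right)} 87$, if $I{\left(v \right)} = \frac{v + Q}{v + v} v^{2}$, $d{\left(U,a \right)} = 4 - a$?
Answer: $\frac{14094}{5} \approx 2818.8$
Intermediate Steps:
$Q = - \frac{9}{5}$ ($Q = 27 \left(- \frac{1}{15}\right) = - \frac{9}{5} \approx -1.8$)
$I{\left(v \right)} = \frac{v \left(- \frac{9}{5} + v\right)}{2}$ ($I{\left(v \right)} = \frac{v - \frac{9}{5}}{v + v} v^{2} = \frac{- \frac{9}{5} + v}{2 v} v^{2} = \frac{v \left(- \frac{9}{5} + v\right)}{2}$)
$I{\left(d{\left(-2,-5 \right)} \right)} 87 = \frac{\left(4 - -5\right) \left(-9 + 5 \left(4 - -5\right)\right)}{10} \cdot 87 = \frac{\left(4 + 5\right) \left(-9 + 5 \left(4 + 5\right)\right)}{10} \cdot 87 = \frac{1}{10} \cdot 9 \left(-9 + 5 \cdot 9\right) 87 = \frac{1}{10} \cdot 9 \left(-9 + 45\right) 87 = \frac{1}{10} \cdot 9 \cdot 36 \cdot 87 = \frac{162}{5} \cdot 87 = \frac{14094}{5}$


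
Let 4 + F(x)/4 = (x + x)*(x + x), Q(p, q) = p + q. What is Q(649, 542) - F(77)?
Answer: -93657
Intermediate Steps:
F(x) = -16 + 16*x² (F(x) = -16 + 4*((x + x)*(x + x)) = -16 + 4*((2*x)*(2*x)) = -16 + 4*(4*x²) = -16 + 16*x²)
Q(649, 542) - F(77) = (649 + 542) - (-16 + 16*77²) = 1191 - (-16 + 16*5929) = 1191 - (-16 + 94864) = 1191 - 1*94848 = 1191 - 94848 = -93657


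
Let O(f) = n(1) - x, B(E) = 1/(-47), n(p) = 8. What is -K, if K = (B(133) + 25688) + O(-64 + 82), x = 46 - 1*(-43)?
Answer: -1203528/47 ≈ -25607.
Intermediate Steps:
B(E) = -1/47
x = 89 (x = 46 + 43 = 89)
O(f) = -81 (O(f) = 8 - 1*89 = 8 - 89 = -81)
K = 1203528/47 (K = (-1/47 + 25688) - 81 = 1207335/47 - 81 = 1203528/47 ≈ 25607.)
-K = -1*1203528/47 = -1203528/47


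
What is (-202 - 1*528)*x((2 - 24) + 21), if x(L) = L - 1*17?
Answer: 13140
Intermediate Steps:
x(L) = -17 + L (x(L) = L - 17 = -17 + L)
(-202 - 1*528)*x((2 - 24) + 21) = (-202 - 1*528)*(-17 + ((2 - 24) + 21)) = (-202 - 528)*(-17 + (-22 + 21)) = -730*(-17 - 1) = -730*(-18) = 13140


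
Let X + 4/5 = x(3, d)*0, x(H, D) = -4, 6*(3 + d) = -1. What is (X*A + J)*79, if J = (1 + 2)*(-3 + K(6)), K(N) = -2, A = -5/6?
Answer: -3397/3 ≈ -1132.3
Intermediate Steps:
d = -19/6 (d = -3 + (⅙)*(-1) = -3 - ⅙ = -19/6 ≈ -3.1667)
A = -⅚ (A = -5*⅙ = -⅚ ≈ -0.83333)
X = -⅘ (X = -⅘ - 4*0 = -⅘ + 0 = -⅘ ≈ -0.80000)
J = -15 (J = (1 + 2)*(-3 - 2) = 3*(-5) = -15)
(X*A + J)*79 = (-⅘*(-⅚) - 15)*79 = (⅔ - 15)*79 = -43/3*79 = -3397/3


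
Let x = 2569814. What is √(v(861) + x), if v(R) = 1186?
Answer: 10*√25710 ≈ 1603.4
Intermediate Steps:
√(v(861) + x) = √(1186 + 2569814) = √2571000 = 10*√25710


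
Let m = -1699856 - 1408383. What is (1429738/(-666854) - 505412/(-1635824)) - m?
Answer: 423829808730789635/136356972212 ≈ 3.1082e+6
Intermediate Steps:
m = -3108239
(1429738/(-666854) - 505412/(-1635824)) - m = (1429738/(-666854) - 505412/(-1635824)) - 1*(-3108239) = (1429738*(-1/666854) - 505412*(-1/1635824)) + 3108239 = (-714869/333427 + 126353/408956) + 3108239 = -250220465033/136356972212 + 3108239 = 423829808730789635/136356972212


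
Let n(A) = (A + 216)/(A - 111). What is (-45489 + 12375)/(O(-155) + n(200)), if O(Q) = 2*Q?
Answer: 491191/4529 ≈ 108.45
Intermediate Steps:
n(A) = (216 + A)/(-111 + A)
(-45489 + 12375)/(O(-155) + n(200)) = (-45489 + 12375)/(2*(-155) + (216 + 200)/(-111 + 200)) = -33114/(-310 + 416/89) = -33114/(-27174/89) = -33114*(-89/27174) = 491191/4529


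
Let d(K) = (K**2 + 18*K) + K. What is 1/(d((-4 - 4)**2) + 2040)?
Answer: 1/7352 ≈ 0.00013602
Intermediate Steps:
d(K) = K**2 + 19*K
1/(d((-4 - 4)**2) + 2040) = 1/((-4 - 4)**2*(19 + (-4 - 4)**2) + 2040) = 1/((-8)**2*(19 + (-8)**2) + 2040) = 1/(64*(19 + 64) + 2040) = 1/(64*83 + 2040) = 1/(5312 + 2040) = 1/7352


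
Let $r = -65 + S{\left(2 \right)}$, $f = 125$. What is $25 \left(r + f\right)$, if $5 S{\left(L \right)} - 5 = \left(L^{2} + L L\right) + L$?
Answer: $1575$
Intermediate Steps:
$S{\left(L \right)} = 1 + \frac{L}{5} + \frac{2 L^{2}}{5}$ ($S{\left(L \right)} = 1 + \frac{\left(L^{2} + L L\right) + L}{5} = 1 + \frac{\left(L^{2} + L^{2}\right) + L}{5} = 1 + \frac{2 L^{2} + L}{5} = 1 + \frac{L + 2 L^{2}}{5} = 1 + \left(\frac{L}{5} + \frac{2 L^{2}}{5}\right) = 1 + \frac{L}{5} + \frac{2 L^{2}}{5}$)
$r = -62$ ($r = -65 + \left(1 + \frac{1}{5} \cdot 2 + \frac{2 \cdot 2^{2}}{5}\right) = -65 + \left(1 + \frac{2}{5} + \frac{2}{5} \cdot 4\right) = -65 + \left(1 + \frac{2}{5} + \frac{8}{5}\right) = -65 + 3 = -62$)
$25 \left(r + f\right) = 25 \left(-62 + 125\right) = 25 \cdot 63 = 1575$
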